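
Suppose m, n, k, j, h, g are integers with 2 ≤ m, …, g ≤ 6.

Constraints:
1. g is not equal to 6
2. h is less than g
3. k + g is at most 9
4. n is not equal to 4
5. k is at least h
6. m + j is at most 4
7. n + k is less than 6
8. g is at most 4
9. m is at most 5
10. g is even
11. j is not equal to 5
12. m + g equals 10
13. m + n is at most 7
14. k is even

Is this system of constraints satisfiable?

From constraint 9: m ≤ 5. From constraint 8: g ≤ 4. Hence m + g ≤ 9. But constraint 12 requires m + g = 10, and 10 > 9. Contradiction.

Unsatisfiable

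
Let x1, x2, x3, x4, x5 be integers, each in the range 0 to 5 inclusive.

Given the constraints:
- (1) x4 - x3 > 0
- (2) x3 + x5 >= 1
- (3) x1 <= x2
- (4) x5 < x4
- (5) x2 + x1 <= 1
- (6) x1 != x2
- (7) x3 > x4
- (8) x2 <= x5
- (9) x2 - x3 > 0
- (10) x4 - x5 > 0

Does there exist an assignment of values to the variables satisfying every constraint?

Constraints 7, 8, 9, and 10 give x4 < x3, x3 < x2, x2 ≤ x5, x5 < x4. Chaining: x4 < x3 < x2 ≤ x5 < x4, which forces x4 < x4 — impossible.

Unsatisfiable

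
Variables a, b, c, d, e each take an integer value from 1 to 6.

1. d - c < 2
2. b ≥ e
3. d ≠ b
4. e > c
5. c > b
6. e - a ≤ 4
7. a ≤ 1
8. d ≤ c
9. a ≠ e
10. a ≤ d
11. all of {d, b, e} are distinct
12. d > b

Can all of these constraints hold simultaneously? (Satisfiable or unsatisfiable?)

Unsatisfiable

Constraints 2, 4, 8, and 12 give e ≤ b, b < d, d ≤ c, c < e. Chaining: e ≤ b < d ≤ c < e, which forces e < e — impossible.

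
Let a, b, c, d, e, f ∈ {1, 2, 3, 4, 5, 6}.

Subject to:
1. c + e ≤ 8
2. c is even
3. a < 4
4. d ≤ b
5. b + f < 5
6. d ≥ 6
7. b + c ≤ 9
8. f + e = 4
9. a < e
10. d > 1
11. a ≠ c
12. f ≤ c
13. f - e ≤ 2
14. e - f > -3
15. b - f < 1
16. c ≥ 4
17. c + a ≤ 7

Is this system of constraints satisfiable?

Unsatisfiable

From constraints 4 and 6: b ≥ d ≥ 6. From constraint 16: c ≥ 4. Hence b + c ≥ 10. But constraint 7 requires b + c ≤ 9, and 9 < 10. Contradiction.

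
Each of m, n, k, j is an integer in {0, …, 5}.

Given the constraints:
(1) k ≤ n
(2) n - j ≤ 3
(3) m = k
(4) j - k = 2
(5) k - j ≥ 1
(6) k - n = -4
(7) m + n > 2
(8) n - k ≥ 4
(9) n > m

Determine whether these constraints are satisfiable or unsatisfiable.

Constraints 2, 5, and 8 give n − k ≥ 4, k − j ≥ 1, j − n ≥ -3.
Adding all 3 inequalities: the left sides telescope to 0, and the right sides sum to 4 + 1 + (-3) = 2. So 0 ≥ 2, which is false.

Unsatisfiable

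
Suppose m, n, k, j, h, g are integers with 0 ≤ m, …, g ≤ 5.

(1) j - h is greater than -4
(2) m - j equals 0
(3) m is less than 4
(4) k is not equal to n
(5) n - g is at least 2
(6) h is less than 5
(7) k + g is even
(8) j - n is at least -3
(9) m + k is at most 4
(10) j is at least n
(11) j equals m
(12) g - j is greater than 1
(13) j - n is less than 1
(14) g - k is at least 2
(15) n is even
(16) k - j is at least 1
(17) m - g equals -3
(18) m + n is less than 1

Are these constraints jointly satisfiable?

Unsatisfiable

Constraints 5, 8, 14, and 16 give n − g ≥ 2, g − k ≥ 2, k − j ≥ 1, j − n ≥ -3.
Adding all 4 inequalities: the left sides telescope to 0, and the right sides sum to 2 + 2 + 1 + (-3) = 2. So 0 ≥ 2, which is false.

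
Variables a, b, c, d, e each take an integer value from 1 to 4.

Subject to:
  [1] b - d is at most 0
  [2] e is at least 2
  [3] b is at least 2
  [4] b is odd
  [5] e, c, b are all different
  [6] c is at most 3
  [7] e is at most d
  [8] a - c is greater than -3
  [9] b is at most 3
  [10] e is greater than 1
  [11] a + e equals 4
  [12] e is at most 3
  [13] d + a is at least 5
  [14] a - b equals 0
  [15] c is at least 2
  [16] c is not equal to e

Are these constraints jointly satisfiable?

Unsatisfiable

Constraints 2, 3, 6, 9, 12, and 15 confine each of e, c, b to the 2 values {2, 3}.
Constraint 5 requires all 3 of them to be distinct, but only 2 values are available — impossible by the pigeonhole principle.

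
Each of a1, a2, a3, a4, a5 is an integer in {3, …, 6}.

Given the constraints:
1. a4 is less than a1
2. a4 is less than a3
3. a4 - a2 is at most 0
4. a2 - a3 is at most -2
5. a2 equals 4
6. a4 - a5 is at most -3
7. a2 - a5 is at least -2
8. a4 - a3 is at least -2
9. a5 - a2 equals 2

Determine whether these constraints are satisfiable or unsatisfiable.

Constraints 4, 6, 7, and 8 give a4 − a3 ≥ -2, a3 − a2 ≥ 2, a2 − a5 ≥ -2, a5 − a4 ≥ 3.
Adding all 4 inequalities: the left sides telescope to 0, and the right sides sum to (-2) + 2 + (-2) + 3 = 1. So 0 ≥ 1, which is false.

Unsatisfiable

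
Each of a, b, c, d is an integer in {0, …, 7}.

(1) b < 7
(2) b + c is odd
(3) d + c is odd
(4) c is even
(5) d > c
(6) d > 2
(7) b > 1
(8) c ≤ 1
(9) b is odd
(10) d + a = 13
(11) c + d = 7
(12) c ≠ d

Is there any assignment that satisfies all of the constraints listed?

Setting (a, b, c, d) = (6, 5, 0, 7) satisfies everything: constraint 2: b + c = 5 is odd; constraint 10: d + a = 13; constraint 11: c + d = 7, and the others follow.

Satisfiable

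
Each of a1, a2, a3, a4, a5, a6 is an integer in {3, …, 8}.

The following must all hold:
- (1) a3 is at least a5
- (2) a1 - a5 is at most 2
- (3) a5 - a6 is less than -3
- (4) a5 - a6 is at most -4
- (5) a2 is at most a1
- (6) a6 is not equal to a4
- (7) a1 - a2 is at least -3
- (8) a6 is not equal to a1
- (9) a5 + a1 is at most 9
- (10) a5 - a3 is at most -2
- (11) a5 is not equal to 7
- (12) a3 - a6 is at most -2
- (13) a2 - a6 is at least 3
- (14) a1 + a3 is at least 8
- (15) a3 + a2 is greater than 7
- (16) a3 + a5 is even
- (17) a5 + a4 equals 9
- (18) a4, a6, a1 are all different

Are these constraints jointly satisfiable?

Unsatisfiable

Constraints 2, 7, 10, 12, and 13 give a6 − a3 ≥ 2, a3 − a5 ≥ 2, a5 − a1 ≥ -2, a1 − a2 ≥ -3, a2 − a6 ≥ 3.
Adding all 5 inequalities: the left sides telescope to 0, and the right sides sum to 2 + 2 + (-2) + (-3) + 3 = 2. So 0 ≥ 2, which is false.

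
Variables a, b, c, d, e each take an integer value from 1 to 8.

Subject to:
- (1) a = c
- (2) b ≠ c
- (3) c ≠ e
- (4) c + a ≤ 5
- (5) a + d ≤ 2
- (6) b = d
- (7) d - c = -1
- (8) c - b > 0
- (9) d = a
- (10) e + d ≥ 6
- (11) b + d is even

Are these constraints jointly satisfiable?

Unsatisfiable

From constraints 1, 6, and 9, b = d = a = c, so b = c. But constraint 2 says b ≠ c. Contradiction.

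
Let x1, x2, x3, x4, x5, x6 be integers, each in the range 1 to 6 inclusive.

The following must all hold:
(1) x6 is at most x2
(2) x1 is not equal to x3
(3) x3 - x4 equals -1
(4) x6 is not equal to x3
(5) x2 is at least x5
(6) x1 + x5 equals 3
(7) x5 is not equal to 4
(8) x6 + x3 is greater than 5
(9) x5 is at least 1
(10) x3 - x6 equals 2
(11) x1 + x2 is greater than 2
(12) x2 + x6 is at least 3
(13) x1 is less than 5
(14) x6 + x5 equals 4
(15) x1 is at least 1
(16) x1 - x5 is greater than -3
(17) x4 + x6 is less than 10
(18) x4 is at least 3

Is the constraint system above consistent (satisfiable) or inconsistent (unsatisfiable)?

Take x1 = 1, x2 = 4, x3 = 4, x4 = 5, x5 = 2, x6 = 2. Then constraint 3: x3 - x4 = -1; constraint 6: x1 + x5 = 3; constraint 8: x6 + x3 = 6, and every other listed constraint is also met.

Satisfiable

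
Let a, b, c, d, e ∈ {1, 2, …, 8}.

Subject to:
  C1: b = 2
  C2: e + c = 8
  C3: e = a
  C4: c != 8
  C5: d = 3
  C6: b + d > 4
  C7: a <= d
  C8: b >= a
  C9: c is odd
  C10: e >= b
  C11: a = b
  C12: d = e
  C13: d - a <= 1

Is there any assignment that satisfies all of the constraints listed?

Unsatisfiable

Constraint 5 fixes d = 3 and constraint 1 fixes b = 2. Constraints 3, 11, and 12 give d = e = a = b, so d = b. But 3 ≠ 2 — contradiction.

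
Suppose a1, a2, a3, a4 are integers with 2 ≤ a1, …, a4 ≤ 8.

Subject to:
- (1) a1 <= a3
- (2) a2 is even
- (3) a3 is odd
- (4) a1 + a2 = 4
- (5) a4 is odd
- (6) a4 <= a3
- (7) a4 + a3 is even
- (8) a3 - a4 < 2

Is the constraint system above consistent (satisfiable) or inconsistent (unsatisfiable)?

Take a1 = 2, a2 = 2, a3 = 3, a4 = 3. Then constraint 4: a1 + a2 = 4; constraint 8: a3 - a4 = 0, and every other listed constraint is also met.

Satisfiable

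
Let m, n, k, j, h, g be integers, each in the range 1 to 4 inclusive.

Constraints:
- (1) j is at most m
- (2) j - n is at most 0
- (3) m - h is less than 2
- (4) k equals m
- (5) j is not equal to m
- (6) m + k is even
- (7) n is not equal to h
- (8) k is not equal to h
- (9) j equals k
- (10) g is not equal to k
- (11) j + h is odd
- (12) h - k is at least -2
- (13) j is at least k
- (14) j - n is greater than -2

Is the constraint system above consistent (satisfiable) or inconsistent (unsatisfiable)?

Unsatisfiable

From constraints 4 and 9, j = k = m, so j = m. But constraint 5 says j ≠ m. Contradiction.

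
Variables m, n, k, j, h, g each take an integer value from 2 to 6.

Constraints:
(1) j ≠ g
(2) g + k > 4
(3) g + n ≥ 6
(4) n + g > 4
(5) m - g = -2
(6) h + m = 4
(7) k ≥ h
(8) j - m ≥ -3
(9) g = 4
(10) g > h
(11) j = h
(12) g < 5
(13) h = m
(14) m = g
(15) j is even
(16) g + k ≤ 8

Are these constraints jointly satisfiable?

From constraints 11, 13, and 14, j = h = m = g, so j = g. But constraint 1 says j ≠ g. Contradiction.

Unsatisfiable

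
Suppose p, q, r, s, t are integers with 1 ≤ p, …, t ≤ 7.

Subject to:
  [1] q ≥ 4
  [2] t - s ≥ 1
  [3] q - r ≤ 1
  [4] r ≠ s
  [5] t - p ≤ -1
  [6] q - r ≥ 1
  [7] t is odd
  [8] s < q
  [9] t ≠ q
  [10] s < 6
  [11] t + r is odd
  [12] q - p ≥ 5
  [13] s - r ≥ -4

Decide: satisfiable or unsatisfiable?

Unsatisfiable

Constraints 2, 3, 5, 12, and 13 give s − r ≥ -4, r − q ≥ -1, q − p ≥ 5, p − t ≥ 1, t − s ≥ 1.
Adding all 5 inequalities: the left sides telescope to 0, and the right sides sum to (-4) + (-1) + 5 + 1 + 1 = 2. So 0 ≥ 2, which is false.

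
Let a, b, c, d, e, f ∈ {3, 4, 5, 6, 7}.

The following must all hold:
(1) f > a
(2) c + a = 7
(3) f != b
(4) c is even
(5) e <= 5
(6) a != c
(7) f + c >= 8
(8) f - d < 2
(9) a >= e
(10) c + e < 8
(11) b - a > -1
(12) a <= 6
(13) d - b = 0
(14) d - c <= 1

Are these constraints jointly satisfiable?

Try a = 3, b = 3, c = 4, d = 3, e = 3, f = 4.
Check constraint 2: c + a = 7; constraint 7: f + c = 8. The remaining constraints are straightforward to verify.

Satisfiable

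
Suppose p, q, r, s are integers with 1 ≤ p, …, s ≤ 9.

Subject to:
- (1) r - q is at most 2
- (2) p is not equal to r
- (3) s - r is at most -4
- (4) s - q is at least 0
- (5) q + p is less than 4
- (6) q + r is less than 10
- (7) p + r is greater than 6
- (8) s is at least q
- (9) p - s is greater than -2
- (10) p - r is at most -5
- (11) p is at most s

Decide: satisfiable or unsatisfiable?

Constraints 1, 3, and 4 give s − q ≥ 0, q − r ≥ -2, r − s ≥ 4.
Adding all 3 inequalities: the left sides telescope to 0, and the right sides sum to 0 + (-2) + 4 = 2. So 0 ≥ 2, which is false.

Unsatisfiable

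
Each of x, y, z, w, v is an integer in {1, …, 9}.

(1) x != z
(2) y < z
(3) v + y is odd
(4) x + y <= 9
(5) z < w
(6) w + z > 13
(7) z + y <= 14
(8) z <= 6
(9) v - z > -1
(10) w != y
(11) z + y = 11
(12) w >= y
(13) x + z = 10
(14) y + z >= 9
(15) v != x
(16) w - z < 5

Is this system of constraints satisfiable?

Take x = 4, y = 5, z = 6, w = 8, v = 6. Then constraint 4: x + y = 9; constraint 6: w + z = 14, and every other listed constraint is also met.

Satisfiable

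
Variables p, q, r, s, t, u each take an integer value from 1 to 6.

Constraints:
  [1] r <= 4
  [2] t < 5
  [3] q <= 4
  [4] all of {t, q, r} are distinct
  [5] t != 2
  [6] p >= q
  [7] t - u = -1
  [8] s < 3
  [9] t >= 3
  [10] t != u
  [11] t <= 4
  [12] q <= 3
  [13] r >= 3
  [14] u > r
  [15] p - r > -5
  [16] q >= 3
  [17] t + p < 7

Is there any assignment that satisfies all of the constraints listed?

Unsatisfiable

Constraints 1, 3, 9, 11, 13, and 16 confine each of t, q, r to the 2 values {3, 4}.
Constraint 4 requires all 3 of them to be distinct, but only 2 values are available — impossible by the pigeonhole principle.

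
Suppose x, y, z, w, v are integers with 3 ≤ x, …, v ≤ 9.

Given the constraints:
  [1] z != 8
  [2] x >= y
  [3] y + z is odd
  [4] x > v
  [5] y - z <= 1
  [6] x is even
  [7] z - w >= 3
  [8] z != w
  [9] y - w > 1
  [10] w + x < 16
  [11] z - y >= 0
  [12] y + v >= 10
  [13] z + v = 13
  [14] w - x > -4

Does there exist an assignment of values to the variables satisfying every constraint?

Satisfiable

Try x = 8, y = 8, z = 9, w = 5, v = 4.
Check constraint 5: y - z = -1; constraint 7: z - w = 4. The remaining constraints are straightforward to verify.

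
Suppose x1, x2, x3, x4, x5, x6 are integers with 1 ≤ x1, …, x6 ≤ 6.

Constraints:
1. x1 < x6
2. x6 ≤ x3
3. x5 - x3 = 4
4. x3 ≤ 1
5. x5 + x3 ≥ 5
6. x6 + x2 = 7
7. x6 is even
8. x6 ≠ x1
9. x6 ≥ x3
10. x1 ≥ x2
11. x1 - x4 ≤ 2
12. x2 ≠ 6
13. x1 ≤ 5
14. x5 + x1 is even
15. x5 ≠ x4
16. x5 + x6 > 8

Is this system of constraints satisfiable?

From constraints 2 and 4: x6 ≤ x3 ≤ 1. From constraints 10 and 13: x2 ≤ x1 ≤ 5. Hence x6 + x2 ≤ 6. But constraint 6 requires x6 + x2 = 7, and 7 > 6. Contradiction.

Unsatisfiable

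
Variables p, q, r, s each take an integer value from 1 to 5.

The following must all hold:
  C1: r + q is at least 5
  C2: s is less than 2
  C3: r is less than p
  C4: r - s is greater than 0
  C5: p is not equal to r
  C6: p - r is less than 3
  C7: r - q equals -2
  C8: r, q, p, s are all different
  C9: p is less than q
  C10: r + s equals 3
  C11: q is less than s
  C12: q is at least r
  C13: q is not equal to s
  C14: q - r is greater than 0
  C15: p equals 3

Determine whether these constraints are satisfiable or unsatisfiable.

Unsatisfiable

Constraints 3, 4, 9, and 11 give s < r, r < p, p < q, q < s. Chaining: s < r < p < q < s, which forces s < s — impossible.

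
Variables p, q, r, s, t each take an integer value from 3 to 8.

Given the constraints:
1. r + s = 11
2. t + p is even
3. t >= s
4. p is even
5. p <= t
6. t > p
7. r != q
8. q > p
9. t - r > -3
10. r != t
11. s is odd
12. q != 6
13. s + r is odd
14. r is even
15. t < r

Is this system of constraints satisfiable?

Try p = 4, q = 7, r = 8, s = 3, t = 6.
Check constraint 1: r + s = 11; constraint 2: t + p = 10 is even; constraint 9: t - r = -2. The remaining constraints are straightforward to verify.

Satisfiable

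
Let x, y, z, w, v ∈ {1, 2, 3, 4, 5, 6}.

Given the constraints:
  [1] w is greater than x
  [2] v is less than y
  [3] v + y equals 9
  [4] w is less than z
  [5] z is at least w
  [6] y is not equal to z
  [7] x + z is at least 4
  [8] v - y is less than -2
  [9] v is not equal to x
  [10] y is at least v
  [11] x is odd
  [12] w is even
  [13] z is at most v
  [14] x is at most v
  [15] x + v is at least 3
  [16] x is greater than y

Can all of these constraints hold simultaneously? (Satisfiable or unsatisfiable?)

Unsatisfiable

Constraints 1, 2, 4, 13, and 16 give x < w, w < z, z ≤ v, v < y, y < x. Chaining: x < w < z ≤ v < y < x, which forces x < x — impossible.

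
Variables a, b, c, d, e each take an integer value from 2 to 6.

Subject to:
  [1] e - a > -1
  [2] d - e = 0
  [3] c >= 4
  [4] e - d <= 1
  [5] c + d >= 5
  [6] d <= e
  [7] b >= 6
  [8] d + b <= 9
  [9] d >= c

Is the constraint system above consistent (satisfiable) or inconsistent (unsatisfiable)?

Unsatisfiable

From constraints 3 and 9: d ≥ c ≥ 4. From constraint 7: b ≥ 6. Hence d + b ≥ 10. But constraint 8 requires d + b ≤ 9, and 9 < 10. Contradiction.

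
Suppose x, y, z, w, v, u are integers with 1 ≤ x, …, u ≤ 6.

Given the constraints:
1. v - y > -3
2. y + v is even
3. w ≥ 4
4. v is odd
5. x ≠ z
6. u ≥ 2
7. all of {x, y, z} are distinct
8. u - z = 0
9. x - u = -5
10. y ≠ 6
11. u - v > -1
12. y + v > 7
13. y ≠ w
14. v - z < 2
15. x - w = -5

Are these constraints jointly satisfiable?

One satisfying assignment is x = 1, y = 5, z = 6, w = 6, v = 5, u = 6.
For the less obvious constraints — constraint 1: v - y = 0; constraint 8: u - z = 0 — and the others hold by inspection.

Satisfiable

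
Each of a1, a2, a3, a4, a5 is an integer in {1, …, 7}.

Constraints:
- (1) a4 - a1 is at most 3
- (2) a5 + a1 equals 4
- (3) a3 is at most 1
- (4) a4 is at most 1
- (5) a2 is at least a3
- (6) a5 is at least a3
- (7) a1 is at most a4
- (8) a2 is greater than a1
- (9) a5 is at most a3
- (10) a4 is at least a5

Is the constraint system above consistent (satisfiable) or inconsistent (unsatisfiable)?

Unsatisfiable

From constraints 3 and 9: a5 ≤ a3 ≤ 1. From constraints 4 and 7: a1 ≤ a4 ≤ 1. Hence a5 + a1 ≤ 2. But constraint 2 requires a5 + a1 = 4, and 4 > 2. Contradiction.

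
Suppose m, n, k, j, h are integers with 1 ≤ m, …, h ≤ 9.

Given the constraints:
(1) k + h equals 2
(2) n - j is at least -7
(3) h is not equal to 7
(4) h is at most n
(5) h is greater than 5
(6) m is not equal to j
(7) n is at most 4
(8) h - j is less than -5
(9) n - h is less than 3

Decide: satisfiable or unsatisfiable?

Unsatisfiable

From constraint 5: h ≥ 6. From constraints 4 and 7: h ≤ n and n ≤ 4, so h ≤ 4. But 4 < 6, so no value of h works.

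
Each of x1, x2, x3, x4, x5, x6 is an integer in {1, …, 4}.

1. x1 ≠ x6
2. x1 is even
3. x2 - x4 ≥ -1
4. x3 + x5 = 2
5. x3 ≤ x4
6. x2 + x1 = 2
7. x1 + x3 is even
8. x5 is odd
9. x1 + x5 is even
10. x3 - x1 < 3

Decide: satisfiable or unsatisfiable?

Unsatisfiable

Constraint 2 makes x1 even and constraint 8 makes x5 odd, so x1 + x5 must be odd. Constraint 9 says x1 + x5 is even — contradiction.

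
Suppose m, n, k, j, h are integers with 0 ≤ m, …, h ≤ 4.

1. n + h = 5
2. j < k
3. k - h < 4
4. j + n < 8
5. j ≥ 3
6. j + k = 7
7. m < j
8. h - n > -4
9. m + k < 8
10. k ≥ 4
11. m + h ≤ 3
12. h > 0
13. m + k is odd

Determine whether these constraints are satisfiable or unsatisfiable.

Setting (m, n, k, j, h) = (1, 4, 4, 3, 1) satisfies everything: constraint 1: n + h = 5; constraint 3: k - h = 3, and the others follow.

Satisfiable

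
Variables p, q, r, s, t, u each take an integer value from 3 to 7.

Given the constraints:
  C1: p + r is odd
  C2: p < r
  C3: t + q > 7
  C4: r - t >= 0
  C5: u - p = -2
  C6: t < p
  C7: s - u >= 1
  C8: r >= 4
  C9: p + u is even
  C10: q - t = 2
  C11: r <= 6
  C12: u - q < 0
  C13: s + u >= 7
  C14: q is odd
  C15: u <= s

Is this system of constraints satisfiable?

The assignment p = 5, q = 5, r = 6, s = 6, t = 3, u = 3 works:
  constraint 3 holds since t + q = 8.
  constraint 4 holds since r - t = 3.
  constraint 5 holds since u - p = -2.
The rest check out directly.

Satisfiable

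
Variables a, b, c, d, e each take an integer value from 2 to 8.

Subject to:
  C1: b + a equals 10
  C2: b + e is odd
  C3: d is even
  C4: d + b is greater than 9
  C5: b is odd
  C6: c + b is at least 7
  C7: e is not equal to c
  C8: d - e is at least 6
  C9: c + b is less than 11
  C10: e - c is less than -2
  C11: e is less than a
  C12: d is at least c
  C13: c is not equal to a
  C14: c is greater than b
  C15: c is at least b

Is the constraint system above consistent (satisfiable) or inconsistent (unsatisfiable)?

Try a = 7, b = 3, c = 5, d = 8, e = 2.
Check constraint 1: b + a = 10; constraint 4: d + b = 11; constraint 6: c + b = 8. The remaining constraints are straightforward to verify.

Satisfiable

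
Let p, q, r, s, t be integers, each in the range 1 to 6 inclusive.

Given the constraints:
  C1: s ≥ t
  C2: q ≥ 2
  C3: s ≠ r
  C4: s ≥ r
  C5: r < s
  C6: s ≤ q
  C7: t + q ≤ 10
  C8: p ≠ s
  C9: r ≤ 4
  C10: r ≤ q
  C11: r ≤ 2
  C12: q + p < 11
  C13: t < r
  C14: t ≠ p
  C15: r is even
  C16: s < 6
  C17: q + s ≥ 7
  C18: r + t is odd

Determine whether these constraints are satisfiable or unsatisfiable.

One satisfying assignment is p = 3, q = 6, r = 2, s = 4, t = 1.
For the less obvious constraints — constraint 7: t + q = 7; constraint 12: q + p = 9 — and the others hold by inspection.

Satisfiable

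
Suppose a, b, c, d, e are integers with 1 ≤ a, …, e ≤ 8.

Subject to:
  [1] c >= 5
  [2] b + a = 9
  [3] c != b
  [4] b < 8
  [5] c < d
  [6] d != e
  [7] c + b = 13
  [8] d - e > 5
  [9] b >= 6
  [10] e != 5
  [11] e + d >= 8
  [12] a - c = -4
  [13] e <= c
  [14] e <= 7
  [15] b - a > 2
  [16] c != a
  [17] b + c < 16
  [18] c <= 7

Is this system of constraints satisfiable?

Try a = 2, b = 7, c = 6, d = 8, e = 2.
Check constraint 2: b + a = 9; constraint 7: c + b = 13. The remaining constraints are straightforward to verify.

Satisfiable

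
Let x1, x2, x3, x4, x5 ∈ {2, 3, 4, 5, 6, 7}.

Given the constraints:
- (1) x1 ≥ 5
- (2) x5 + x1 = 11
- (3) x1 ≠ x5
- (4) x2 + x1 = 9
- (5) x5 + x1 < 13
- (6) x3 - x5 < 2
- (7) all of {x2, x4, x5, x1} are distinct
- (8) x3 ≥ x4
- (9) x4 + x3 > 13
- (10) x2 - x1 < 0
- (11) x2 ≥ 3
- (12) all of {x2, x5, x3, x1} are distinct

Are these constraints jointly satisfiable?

Take x1 = 5, x2 = 4, x3 = 7, x4 = 7, x5 = 6. Then constraint 2: x5 + x1 = 11; constraint 4: x2 + x1 = 9; constraint 5: x5 + x1 = 11, and every other listed constraint is also met.

Satisfiable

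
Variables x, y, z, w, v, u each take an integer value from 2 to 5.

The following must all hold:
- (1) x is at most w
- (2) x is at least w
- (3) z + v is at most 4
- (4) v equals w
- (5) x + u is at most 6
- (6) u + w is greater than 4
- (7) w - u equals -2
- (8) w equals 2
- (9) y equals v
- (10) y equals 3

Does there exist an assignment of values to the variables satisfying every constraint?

Unsatisfiable

Constraint 10 fixes y = 3 and constraint 8 fixes w = 2. Constraints 4 and 9 give y = v = w, so y = w. But 3 ≠ 2 — contradiction.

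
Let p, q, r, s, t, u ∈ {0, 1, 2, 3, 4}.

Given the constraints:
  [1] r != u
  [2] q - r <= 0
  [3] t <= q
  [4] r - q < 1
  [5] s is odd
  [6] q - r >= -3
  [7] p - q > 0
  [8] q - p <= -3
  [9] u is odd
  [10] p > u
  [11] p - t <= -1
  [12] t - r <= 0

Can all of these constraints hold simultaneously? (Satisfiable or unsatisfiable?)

Unsatisfiable

Constraints 6, 8, 11, and 12 give q − r ≥ -3, r − t ≥ 0, t − p ≥ 1, p − q ≥ 3.
Adding all 4 inequalities: the left sides telescope to 0, and the right sides sum to (-3) + 0 + 1 + 3 = 1. So 0 ≥ 1, which is false.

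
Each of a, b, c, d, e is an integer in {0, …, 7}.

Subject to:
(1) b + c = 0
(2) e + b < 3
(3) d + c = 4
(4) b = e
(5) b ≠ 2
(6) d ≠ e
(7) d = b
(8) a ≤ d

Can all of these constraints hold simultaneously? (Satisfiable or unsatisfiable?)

Unsatisfiable

From constraints 4 and 7, d = b = e, so d = e. But constraint 6 says d ≠ e. Contradiction.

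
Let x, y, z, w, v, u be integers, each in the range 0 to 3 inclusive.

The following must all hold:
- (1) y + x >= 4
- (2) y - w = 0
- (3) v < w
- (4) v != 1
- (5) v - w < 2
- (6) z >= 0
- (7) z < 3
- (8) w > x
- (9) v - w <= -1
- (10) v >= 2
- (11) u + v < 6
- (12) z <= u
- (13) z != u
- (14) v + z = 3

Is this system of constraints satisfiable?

Satisfiable

One satisfying assignment is x = 2, y = 3, z = 1, w = 3, v = 2, u = 2.
For the less obvious constraints — constraint 1: y + x = 5; constraint 2: y - w = 0 — and the others hold by inspection.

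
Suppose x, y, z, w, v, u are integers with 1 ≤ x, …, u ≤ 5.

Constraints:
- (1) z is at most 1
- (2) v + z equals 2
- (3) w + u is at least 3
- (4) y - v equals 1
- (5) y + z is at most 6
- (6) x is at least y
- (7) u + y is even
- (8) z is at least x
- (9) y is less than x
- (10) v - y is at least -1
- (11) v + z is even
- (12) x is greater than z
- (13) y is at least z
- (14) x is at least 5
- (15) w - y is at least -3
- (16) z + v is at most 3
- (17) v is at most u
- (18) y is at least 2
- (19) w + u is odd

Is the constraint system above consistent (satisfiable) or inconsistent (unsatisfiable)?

From constraint 18: y ≥ 2. From constraints 8 and 14: z ≥ x ≥ 5. Hence y + z ≥ 7. But constraint 5 requires y + z ≤ 6, and 6 < 7. Contradiction.

Unsatisfiable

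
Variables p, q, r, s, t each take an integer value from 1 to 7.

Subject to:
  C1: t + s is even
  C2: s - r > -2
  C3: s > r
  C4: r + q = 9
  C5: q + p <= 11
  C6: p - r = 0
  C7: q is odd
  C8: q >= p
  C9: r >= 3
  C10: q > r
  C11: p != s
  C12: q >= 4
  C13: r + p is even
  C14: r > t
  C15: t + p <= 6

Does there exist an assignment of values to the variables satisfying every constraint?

Try p = 4, q = 5, r = 4, s = 5, t = 1.
Check constraint 2: s - r = 1; constraint 4: r + q = 9; constraint 5: q + p = 9. The remaining constraints are straightforward to verify.

Satisfiable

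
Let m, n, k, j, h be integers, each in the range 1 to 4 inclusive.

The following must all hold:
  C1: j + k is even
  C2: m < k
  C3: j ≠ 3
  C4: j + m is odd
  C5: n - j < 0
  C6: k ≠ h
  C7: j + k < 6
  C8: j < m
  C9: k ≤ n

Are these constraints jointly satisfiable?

Constraints 2, 5, 8, and 9 give j < m, m < k, k ≤ n, n < j. Chaining: j < m < k ≤ n < j, which forces j < j — impossible.

Unsatisfiable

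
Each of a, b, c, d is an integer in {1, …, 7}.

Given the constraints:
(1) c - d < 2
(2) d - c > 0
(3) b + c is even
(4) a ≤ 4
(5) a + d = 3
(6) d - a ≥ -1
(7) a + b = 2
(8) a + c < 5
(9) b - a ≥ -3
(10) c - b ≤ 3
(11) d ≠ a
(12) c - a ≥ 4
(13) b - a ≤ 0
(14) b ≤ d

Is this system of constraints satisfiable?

Constraints 10, 12, and 13 give c − a ≥ 4, a − b ≥ 0, b − c ≥ -3.
Adding all 3 inequalities: the left sides telescope to 0, and the right sides sum to 4 + 0 + (-3) = 1. So 0 ≥ 1, which is false.

Unsatisfiable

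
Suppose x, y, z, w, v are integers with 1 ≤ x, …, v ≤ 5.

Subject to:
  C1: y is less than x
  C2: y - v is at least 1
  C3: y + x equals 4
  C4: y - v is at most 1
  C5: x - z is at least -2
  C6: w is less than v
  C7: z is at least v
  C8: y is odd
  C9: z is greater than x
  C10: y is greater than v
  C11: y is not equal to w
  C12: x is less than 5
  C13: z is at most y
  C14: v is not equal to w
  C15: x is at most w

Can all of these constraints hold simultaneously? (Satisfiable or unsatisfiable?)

Constraints 1, 6, 7, 13, and 15 give y < x, x ≤ w, w < v, v ≤ z, z ≤ y. Chaining: y < x ≤ w < v ≤ z ≤ y, which forces y < y — impossible.

Unsatisfiable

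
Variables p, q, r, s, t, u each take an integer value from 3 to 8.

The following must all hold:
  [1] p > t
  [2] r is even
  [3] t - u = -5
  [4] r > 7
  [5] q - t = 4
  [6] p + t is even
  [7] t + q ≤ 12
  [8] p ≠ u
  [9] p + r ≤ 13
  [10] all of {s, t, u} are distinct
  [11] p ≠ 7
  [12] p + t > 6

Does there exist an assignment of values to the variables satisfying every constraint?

Setting (p, q, r, s, t, u) = (5, 7, 8, 4, 3, 8) satisfies everything: constraint 3: t - u = -5; constraint 5: q - t = 4; constraint 7: t + q = 10, and the others follow.

Satisfiable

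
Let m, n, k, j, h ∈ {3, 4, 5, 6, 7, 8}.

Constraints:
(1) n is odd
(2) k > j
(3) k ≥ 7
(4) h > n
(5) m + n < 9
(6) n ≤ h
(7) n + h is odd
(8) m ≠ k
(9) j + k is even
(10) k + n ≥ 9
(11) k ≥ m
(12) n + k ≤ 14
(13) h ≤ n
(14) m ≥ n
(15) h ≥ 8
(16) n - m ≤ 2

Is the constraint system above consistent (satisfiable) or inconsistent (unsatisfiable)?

From constraints 13 and 15: n ≥ h ≥ 8. From constraint 3: k ≥ 7. Hence n + k ≥ 15. But constraint 12 requires n + k ≤ 14, and 14 < 15. Contradiction.

Unsatisfiable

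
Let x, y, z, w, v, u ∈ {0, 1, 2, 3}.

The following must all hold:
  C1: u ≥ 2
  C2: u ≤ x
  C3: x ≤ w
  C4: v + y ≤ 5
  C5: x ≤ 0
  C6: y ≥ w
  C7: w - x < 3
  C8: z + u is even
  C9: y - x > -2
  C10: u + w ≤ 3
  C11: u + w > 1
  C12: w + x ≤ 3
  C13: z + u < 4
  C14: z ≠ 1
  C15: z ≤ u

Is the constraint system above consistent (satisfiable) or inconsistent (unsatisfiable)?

From constraints 1 and 2: x ≥ u and u ≥ 2, so x ≥ 2. From constraint 5: x ≤ 0. But 0 < 2, so no value of x works.

Unsatisfiable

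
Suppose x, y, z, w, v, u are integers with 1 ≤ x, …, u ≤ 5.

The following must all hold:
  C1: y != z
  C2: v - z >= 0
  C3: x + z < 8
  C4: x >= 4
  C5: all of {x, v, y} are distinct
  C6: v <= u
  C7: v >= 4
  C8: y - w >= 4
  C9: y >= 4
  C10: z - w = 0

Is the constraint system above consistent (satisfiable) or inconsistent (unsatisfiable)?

Unsatisfiable

Constraints 4, 7, and 9 confine each of x, v, y to the 2 values {4, 5} (the domain already gives each ≤ 5).
Constraint 5 requires all 3 of them to be distinct, but only 2 values are available — impossible by the pigeonhole principle.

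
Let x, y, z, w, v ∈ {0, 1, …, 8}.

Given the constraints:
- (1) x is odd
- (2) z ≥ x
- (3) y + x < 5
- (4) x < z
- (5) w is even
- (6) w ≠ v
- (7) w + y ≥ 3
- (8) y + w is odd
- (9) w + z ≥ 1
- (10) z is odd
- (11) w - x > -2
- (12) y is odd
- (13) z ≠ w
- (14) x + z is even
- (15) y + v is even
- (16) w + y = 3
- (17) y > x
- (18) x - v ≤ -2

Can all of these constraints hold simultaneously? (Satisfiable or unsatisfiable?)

Satisfiable

One satisfying assignment is x = 1, y = 3, z = 3, w = 0, v = 3.
For the less obvious constraints — constraint 3: y + x = 4; constraint 7: w + y = 3 — and the others hold by inspection.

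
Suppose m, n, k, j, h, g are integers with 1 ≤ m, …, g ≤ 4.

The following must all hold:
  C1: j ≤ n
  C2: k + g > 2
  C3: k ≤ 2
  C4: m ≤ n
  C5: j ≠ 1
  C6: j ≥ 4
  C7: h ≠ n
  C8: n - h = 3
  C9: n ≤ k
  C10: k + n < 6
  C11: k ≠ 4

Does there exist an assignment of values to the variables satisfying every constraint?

From constraints 1 and 6: n ≥ j and j ≥ 4, so n ≥ 4. From constraints 3 and 9: n ≤ k and k ≤ 2, so n ≤ 2. But 2 < 4, so no value of n works.

Unsatisfiable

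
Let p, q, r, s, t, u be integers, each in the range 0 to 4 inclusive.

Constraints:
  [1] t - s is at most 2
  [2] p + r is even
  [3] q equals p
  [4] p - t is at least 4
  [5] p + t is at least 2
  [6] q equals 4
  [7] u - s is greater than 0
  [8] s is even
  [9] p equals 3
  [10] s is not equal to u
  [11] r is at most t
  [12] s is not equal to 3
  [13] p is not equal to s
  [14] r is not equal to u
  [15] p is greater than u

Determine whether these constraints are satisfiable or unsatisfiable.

Constraint 6 fixes q = 4 and constraint 9 fixes p = 3, but constraint 3 requires q = p. Since 4 ≠ 3, contradiction.

Unsatisfiable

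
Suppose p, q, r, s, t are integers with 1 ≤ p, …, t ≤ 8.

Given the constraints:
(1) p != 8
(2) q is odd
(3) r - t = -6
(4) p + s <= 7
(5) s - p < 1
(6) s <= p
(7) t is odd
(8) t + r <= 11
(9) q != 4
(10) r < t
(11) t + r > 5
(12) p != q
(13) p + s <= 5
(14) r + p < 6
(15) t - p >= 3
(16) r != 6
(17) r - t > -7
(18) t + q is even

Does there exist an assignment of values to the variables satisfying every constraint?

Satisfiable

One satisfying assignment is p = 2, q = 1, r = 1, s = 2, t = 7.
For the less obvious constraints — constraint 3: r - t = -6; constraint 4: p + s = 4 — and the others hold by inspection.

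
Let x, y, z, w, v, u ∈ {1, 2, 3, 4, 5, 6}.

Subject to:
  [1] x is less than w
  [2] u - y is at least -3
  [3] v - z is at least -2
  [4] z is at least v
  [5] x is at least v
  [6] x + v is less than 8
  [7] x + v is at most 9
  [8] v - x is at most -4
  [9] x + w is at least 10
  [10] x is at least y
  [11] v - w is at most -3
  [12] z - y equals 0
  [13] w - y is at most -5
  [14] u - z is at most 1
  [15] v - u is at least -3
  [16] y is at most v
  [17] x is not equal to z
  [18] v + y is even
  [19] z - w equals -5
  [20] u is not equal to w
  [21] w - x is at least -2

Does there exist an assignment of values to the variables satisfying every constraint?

Constraints 2, 3, 8, 13, 14, and 21 give w − x ≥ -2, x − v ≥ 4, v − z ≥ -2, z − u ≥ -1, u − y ≥ -3, y − w ≥ 5.
Adding all 6 inequalities: the left sides telescope to 0, and the right sides sum to (-2) + 4 + (-2) + (-1) + (-3) + 5 = 1. So 0 ≥ 1, which is false.

Unsatisfiable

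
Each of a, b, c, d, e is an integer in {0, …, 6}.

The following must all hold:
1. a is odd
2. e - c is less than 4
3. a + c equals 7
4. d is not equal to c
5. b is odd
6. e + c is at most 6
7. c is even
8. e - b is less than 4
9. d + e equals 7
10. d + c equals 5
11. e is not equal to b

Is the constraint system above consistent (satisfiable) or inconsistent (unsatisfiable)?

The assignment a = 5, b = 3, c = 2, d = 3, e = 4 works:
  constraint 2 holds since e - c = 2.
  constraint 3 holds since a + c = 7.
The rest check out directly.

Satisfiable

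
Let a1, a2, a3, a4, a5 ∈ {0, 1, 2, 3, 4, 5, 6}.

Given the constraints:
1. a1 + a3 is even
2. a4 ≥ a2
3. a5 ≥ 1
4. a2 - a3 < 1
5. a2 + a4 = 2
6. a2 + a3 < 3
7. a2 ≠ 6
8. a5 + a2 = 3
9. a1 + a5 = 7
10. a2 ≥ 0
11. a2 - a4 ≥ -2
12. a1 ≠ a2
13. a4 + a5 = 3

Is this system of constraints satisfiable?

Satisfiable

One satisfying assignment is a1 = 5, a2 = 1, a3 = 1, a4 = 1, a5 = 2.
For the less obvious constraints — constraint 4: a2 - a3 = 0; constraint 5: a2 + a4 = 2 — and the others hold by inspection.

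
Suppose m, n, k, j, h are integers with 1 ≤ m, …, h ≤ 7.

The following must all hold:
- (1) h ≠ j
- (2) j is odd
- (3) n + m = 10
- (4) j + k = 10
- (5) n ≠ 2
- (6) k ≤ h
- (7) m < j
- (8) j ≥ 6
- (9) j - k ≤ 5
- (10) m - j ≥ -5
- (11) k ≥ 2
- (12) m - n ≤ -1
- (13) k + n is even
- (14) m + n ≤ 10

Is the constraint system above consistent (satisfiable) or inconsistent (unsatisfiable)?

The assignment m = 3, n = 7, k = 3, j = 7, h = 6 works:
  constraint 3 holds since n + m = 10.
  constraint 4 holds since j + k = 10.
The rest check out directly.

Satisfiable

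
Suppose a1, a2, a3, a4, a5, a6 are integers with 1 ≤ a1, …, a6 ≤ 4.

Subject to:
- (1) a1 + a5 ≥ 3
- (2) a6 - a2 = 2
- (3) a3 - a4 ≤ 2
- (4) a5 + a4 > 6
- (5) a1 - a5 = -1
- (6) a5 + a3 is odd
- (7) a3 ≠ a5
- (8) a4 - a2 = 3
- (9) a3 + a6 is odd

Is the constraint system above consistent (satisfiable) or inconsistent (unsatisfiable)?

Satisfiable

Try a1 = 2, a2 = 1, a3 = 4, a4 = 4, a5 = 3, a6 = 3.
Check constraint 1: a1 + a5 = 5; constraint 2: a6 - a2 = 2; constraint 3: a3 - a4 = 0. The remaining constraints are straightforward to verify.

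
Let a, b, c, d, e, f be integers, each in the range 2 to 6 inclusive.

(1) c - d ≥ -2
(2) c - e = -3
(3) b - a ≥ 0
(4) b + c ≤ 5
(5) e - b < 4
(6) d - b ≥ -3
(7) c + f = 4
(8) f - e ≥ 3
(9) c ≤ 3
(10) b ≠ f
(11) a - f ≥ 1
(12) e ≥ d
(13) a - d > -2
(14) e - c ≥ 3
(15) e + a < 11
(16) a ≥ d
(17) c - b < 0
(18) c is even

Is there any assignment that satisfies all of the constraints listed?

Unsatisfiable

Constraints 1, 3, 6, 8, 11, and 14 give d − b ≥ -3, b − a ≥ 0, a − f ≥ 1, f − e ≥ 3, e − c ≥ 3, c − d ≥ -2.
Adding all 6 inequalities: the left sides telescope to 0, and the right sides sum to (-3) + 0 + 1 + 3 + 3 + (-2) = 2. So 0 ≥ 2, which is false.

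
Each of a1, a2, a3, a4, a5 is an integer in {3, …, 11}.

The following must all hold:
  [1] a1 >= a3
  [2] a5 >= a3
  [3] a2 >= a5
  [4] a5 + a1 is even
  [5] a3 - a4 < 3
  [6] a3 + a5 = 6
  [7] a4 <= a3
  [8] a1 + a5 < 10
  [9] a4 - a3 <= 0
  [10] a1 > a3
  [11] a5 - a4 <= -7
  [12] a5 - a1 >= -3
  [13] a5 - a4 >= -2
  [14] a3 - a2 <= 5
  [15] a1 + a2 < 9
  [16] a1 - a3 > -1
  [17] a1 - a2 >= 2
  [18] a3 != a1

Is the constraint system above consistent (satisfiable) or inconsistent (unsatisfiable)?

Constraints 9, 11, 12, 14, and 17 give a4 − a5 ≥ 7, a5 − a1 ≥ -3, a1 − a2 ≥ 2, a2 − a3 ≥ -5, a3 − a4 ≥ 0.
Adding all 5 inequalities: the left sides telescope to 0, and the right sides sum to 7 + (-3) + 2 + (-5) + 0 = 1. So 0 ≥ 1, which is false.

Unsatisfiable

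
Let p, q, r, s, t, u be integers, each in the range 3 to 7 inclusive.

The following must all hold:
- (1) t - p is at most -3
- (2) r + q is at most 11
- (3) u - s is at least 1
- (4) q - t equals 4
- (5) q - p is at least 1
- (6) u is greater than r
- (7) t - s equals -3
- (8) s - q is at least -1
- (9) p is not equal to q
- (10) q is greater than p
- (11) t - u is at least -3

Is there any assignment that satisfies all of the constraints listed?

Constraints 1, 3, 5, 8, and 11 give q − p ≥ 1, p − t ≥ 3, t − u ≥ -3, u − s ≥ 1, s − q ≥ -1.
Adding all 5 inequalities: the left sides telescope to 0, and the right sides sum to 1 + 3 + (-3) + 1 + (-1) = 1. So 0 ≥ 1, which is false.

Unsatisfiable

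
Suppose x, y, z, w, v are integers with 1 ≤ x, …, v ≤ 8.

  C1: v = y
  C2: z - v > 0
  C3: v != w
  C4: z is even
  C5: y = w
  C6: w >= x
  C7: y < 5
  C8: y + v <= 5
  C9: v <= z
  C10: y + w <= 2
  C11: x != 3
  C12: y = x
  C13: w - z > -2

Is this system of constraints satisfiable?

Unsatisfiable

From constraints 1 and 5, v = y = w, so v = w. But constraint 3 says v ≠ w. Contradiction.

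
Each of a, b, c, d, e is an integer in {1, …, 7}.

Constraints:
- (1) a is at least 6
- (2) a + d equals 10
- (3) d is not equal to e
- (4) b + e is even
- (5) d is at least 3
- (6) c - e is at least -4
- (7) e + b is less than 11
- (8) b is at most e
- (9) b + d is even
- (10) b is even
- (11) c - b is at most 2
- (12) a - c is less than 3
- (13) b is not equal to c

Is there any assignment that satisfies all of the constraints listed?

Satisfiable

One satisfying assignment is a = 6, b = 2, c = 4, d = 4, e = 6.
For the less obvious constraints — constraint 2: a + d = 10; constraint 6: c - e = -2 — and the others hold by inspection.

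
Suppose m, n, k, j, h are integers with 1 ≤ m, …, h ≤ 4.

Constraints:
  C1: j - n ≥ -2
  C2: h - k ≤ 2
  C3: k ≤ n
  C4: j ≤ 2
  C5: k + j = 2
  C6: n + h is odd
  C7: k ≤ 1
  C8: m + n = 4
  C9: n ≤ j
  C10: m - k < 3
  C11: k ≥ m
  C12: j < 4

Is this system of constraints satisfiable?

Unsatisfiable

From constraints 7 and 11: m ≤ k ≤ 1. From constraints 4 and 9: n ≤ j ≤ 2. Hence m + n ≤ 3. But constraint 8 requires m + n = 4, and 4 > 3. Contradiction.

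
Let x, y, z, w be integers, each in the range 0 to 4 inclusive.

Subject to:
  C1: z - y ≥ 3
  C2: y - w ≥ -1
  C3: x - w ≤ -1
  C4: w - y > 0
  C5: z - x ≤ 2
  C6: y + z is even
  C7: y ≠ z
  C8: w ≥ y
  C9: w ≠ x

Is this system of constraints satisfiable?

Constraints 1, 2, 3, and 5 give w − x ≥ 1, x − z ≥ -2, z − y ≥ 3, y − w ≥ -1.
Adding all 4 inequalities: the left sides telescope to 0, and the right sides sum to 1 + (-2) + 3 + (-1) = 1. So 0 ≥ 1, which is false.

Unsatisfiable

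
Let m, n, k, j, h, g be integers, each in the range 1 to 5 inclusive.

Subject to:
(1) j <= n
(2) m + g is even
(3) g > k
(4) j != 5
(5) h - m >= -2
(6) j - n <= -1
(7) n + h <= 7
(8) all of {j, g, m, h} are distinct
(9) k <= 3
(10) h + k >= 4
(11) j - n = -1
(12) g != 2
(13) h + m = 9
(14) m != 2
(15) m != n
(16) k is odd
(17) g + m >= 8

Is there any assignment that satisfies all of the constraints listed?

Setting (m, n, k, j, h, g) = (5, 2, 1, 1, 4, 3) satisfies everything: constraint 5: h - m = -1; constraint 6: j - n = -1, and the others follow.

Satisfiable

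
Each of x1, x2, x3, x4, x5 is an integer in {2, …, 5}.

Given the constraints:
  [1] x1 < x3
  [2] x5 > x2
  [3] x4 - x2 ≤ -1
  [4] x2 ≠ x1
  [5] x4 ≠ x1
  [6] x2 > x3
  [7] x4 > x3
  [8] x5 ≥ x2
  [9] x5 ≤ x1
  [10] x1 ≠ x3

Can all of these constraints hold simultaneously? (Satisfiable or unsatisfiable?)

Constraints 1, 2, 3, 7, and 9 give x1 < x3, x3 < x4, x4 < x2, x2 < x5, x5 ≤ x1. Chaining: x1 < x3 < x4 < x2 < x5 ≤ x1, which forces x1 < x1 — impossible.

Unsatisfiable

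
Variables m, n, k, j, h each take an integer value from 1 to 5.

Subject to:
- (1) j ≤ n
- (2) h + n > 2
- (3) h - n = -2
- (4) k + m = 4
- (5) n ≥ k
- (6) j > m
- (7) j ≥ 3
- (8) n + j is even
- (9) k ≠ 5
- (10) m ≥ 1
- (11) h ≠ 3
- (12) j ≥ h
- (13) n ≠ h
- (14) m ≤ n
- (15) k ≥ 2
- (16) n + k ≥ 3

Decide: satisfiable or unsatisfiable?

Satisfiable

Take m = 2, n = 3, k = 2, j = 3, h = 1. Then constraint 2: h + n = 4; constraint 3: h - n = -2, and every other listed constraint is also met.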